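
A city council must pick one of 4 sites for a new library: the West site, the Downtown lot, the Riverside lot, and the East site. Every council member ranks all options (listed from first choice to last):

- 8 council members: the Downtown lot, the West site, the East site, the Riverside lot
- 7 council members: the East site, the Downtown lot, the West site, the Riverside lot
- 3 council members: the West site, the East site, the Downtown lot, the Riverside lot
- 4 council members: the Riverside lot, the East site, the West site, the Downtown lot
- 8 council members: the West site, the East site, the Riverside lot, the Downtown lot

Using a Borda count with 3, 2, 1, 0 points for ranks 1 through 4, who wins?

the West site

the West site: 8·2 + 7·1 + 3·3 + 4·1 + 8·3 = 60
the Downtown lot: 8·3 + 7·2 + 3·1 + 4·0 + 8·0 = 41
the Riverside lot: 8·0 + 7·0 + 3·0 + 4·3 + 8·1 = 20
the East site: 8·1 + 7·3 + 3·2 + 4·2 + 8·2 = 59
the West site has the highest Borda score (60).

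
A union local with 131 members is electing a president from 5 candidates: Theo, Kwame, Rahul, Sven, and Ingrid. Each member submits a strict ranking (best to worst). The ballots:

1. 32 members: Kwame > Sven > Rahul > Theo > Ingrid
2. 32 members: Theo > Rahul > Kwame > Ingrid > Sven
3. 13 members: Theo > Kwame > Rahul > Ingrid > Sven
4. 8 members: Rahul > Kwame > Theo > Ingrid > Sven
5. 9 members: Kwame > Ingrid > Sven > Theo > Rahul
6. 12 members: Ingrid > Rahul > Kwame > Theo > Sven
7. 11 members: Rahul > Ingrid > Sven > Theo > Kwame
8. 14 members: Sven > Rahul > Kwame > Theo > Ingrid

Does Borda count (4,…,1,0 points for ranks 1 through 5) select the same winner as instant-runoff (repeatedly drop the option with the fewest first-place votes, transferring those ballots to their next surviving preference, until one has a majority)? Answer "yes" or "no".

no

Borda — scores: Theo 274, Kwame 343, Rahul 340, Sven 192, Ingrid 161. Winner: Kwame.
Instant-runoff — R1 Theo 45, Kwame 41, Rahul 19, Sven 14, Ingrid 12 (Ingrid out); R2 Theo 45, Kwame 41, Rahul 31, Sven 14 (Sven out); R3 Theo 45, Kwame 41, Rahul 45 (Kwame out); R4 Theo 54, Rahul 77 (Rahul winner). Winner: Rahul.
The two methods disagree.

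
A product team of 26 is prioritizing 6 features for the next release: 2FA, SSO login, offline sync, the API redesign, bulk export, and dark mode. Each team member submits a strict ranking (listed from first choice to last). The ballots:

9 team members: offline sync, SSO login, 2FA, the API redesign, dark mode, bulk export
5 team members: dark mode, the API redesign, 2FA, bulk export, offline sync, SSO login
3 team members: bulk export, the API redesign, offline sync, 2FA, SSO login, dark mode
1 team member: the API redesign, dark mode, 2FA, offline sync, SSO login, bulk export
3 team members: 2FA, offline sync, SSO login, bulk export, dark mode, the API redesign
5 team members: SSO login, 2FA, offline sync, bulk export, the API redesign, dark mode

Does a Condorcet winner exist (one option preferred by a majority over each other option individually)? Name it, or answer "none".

Checking pairwise contests:
SSO login beats 2FA 14–12.
offline sync beats SSO login 21–5.
2FA beats offline sync 14–12.
2FA beats the API redesign 17–9.
2FA beats bulk export 23–3.
2FA beats dark mode 20–6.
Every option loses at least one head-to-head, so there is no Condorcet winner.

none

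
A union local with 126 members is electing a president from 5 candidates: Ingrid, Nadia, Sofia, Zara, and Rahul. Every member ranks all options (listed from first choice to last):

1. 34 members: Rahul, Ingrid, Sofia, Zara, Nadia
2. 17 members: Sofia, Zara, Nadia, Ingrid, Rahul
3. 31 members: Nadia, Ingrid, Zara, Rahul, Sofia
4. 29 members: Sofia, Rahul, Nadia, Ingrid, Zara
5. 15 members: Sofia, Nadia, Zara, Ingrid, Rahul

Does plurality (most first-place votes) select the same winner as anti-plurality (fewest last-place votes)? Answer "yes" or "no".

Plurality — first-place votes: Ingrid 0, Nadia 31, Sofia 61, Zara 0, Rahul 34. Winner: Sofia.
Anti-plurality — last-place votes: Ingrid 0, Nadia 34, Sofia 31, Zara 29, Rahul 32. Winner: Ingrid.
The two methods disagree.

no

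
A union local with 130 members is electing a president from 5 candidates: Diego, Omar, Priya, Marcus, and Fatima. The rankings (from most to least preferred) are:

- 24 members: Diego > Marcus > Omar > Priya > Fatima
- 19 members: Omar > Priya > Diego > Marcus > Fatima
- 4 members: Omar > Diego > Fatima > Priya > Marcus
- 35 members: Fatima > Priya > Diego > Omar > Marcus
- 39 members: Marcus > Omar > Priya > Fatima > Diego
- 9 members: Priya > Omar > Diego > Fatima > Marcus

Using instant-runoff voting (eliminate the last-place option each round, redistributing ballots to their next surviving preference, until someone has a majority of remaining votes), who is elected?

Round 1: Diego 24, Omar 23, Priya 9, Marcus 39, Fatima 35. Eliminate Priya.
Round 2: Diego 24, Omar 32, Marcus 39, Fatima 35. Eliminate Diego.
Round 3: Omar 32, Marcus 63, Fatima 35. Eliminate Omar.
Round 4: Marcus 82, Fatima 48. Marcus has a majority.

Marcus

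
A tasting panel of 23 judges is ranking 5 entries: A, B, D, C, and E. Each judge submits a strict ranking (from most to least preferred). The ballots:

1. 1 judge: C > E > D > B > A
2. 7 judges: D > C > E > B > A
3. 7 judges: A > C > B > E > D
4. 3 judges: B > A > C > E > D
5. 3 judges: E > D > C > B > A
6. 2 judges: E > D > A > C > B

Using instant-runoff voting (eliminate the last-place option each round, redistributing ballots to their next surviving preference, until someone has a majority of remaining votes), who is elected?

D

Round 1: A 7, B 3, D 7, C 1, E 5. Eliminate C.
Round 2: A 7, B 3, D 7, E 6. Eliminate B.
Round 3: A 10, D 7, E 6. Eliminate E.
Round 4: A 10, D 13. D has a majority.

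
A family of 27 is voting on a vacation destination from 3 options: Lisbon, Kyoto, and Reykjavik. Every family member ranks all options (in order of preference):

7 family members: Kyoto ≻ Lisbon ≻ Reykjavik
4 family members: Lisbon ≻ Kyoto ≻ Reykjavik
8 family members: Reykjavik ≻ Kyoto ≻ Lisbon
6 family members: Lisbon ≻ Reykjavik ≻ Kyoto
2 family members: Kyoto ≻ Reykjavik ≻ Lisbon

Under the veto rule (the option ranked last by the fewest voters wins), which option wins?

Last-place votes: Lisbon 10, Kyoto 6, Reykjavik 11.
Kyoto is ranked last by the fewest voters, so Kyoto wins.

Kyoto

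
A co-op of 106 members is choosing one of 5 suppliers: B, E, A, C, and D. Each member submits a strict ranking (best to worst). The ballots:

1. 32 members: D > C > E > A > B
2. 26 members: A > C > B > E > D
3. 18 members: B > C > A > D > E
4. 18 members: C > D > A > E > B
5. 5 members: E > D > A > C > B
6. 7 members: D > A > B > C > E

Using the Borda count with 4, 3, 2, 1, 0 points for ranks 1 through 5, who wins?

B: 32·0 + 26·2 + 18·4 + 18·0 + 5·0 + 7·2 = 138
E: 32·2 + 26·1 + 18·0 + 18·1 + 5·4 + 7·0 = 128
A: 32·1 + 26·4 + 18·2 + 18·2 + 5·2 + 7·3 = 239
C: 32·3 + 26·3 + 18·3 + 18·4 + 5·1 + 7·1 = 312
D: 32·4 + 26·0 + 18·1 + 18·3 + 5·3 + 7·4 = 243
C has the highest Borda score (312).

C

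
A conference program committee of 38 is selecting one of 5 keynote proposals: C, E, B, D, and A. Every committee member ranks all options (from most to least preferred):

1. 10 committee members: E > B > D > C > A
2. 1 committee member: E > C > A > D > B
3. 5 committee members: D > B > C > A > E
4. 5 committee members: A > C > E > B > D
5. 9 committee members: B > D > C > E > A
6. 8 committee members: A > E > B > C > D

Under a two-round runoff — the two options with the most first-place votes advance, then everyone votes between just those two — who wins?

E

Round 1 first-place votes: C 0, E 11, B 9, D 5, A 13.
A and E advance.
Runoff: A is preferred to E by 18 voters; E by 20.
E wins the runoff.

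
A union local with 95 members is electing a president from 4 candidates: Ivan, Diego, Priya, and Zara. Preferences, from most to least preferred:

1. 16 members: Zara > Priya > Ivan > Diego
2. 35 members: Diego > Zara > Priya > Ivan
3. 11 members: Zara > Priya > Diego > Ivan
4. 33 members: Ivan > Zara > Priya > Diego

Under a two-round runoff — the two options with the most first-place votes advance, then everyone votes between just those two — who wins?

Round 1 first-place votes: Ivan 33, Diego 35, Priya 0, Zara 27.
Diego and Ivan advance.
Runoff: Diego is preferred to Ivan by 46 voters; Ivan by 49.
Ivan wins the runoff.

Ivan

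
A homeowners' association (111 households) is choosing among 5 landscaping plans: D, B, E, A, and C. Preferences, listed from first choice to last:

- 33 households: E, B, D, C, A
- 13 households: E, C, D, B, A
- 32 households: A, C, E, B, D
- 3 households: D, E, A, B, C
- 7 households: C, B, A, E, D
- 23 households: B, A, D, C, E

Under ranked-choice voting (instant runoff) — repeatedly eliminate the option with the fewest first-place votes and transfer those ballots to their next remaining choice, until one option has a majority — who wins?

A

Round 1: D 3, B 23, E 46, A 32, C 7. Eliminate D.
Round 2: B 23, E 49, A 32, C 7. Eliminate C.
Round 3: B 30, E 49, A 32. Eliminate B.
Round 4: E 49, A 62. A has a majority.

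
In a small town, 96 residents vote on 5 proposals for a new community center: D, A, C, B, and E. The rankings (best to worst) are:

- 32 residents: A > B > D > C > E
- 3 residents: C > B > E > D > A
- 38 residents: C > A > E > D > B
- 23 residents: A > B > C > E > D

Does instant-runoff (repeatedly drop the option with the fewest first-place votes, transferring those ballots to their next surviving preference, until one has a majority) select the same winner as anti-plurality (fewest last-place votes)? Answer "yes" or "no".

Instant-runoff — R1 D 0, A 55, C 41, B 0, E 0 (A winner). Winner: A.
Anti-plurality — last-place votes: D 23, A 3, C 0, B 38, E 32. Winner: C.
The two methods disagree.

no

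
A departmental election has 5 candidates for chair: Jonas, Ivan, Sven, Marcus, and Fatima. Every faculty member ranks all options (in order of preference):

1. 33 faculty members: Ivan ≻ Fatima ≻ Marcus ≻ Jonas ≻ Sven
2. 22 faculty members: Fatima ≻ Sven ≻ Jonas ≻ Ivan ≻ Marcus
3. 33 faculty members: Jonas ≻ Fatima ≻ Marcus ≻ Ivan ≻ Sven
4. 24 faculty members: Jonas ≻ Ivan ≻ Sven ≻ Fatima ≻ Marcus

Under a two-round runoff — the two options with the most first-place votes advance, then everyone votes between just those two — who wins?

Jonas

Round 1 first-place votes: Jonas 57, Ivan 33, Sven 0, Marcus 0, Fatima 22.
Jonas and Ivan advance.
Runoff: Jonas is preferred to Ivan by 79 voters; Ivan by 33.
Jonas wins the runoff.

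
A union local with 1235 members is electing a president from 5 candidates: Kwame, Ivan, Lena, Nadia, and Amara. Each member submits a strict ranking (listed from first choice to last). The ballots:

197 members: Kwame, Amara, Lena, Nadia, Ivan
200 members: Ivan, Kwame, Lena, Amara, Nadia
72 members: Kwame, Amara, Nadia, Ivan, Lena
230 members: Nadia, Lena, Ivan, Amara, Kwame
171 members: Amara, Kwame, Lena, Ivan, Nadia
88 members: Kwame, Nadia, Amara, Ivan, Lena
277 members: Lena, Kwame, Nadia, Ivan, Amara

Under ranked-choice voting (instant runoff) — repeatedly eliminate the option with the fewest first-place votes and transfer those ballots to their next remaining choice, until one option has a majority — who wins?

Kwame

Round 1: Kwame 357, Ivan 200, Lena 277, Nadia 230, Amara 171. Eliminate Amara.
Round 2: Kwame 528, Ivan 200, Lena 277, Nadia 230. Eliminate Ivan.
Round 3: Kwame 728, Lena 277, Nadia 230. Kwame has a majority.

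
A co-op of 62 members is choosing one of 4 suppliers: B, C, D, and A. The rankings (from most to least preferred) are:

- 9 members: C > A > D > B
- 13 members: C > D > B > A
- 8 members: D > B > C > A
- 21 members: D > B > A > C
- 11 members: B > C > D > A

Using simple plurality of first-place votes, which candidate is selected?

D

First-place votes: B 11, C 22, D 29, A 0.
D has the most first-place votes.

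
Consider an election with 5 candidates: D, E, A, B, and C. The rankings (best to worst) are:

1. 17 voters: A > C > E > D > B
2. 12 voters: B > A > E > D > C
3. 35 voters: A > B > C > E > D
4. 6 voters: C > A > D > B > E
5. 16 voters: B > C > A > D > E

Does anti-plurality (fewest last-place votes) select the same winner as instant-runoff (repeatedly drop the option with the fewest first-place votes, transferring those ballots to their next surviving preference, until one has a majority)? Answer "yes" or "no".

Anti-plurality — last-place votes: D 35, E 22, A 0, B 17, C 12. Winner: A.
Instant-runoff — R1 D 0, E 0, A 52, B 28, C 6 (A winner). Winner: A.
The two methods agree.

yes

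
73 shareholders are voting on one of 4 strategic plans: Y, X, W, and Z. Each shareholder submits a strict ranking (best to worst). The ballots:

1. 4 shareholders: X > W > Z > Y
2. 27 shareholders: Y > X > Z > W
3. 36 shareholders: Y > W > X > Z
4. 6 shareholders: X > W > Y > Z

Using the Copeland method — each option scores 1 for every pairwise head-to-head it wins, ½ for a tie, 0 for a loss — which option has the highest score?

Y

Y: beats X, W, and Z → score 3.
X: beats W and Z; loses to Y → score 2.
W: beats Z; loses to Y and X → score 1.
Z: loses to Y, X, and W → score 0.
Y has the best pairwise record.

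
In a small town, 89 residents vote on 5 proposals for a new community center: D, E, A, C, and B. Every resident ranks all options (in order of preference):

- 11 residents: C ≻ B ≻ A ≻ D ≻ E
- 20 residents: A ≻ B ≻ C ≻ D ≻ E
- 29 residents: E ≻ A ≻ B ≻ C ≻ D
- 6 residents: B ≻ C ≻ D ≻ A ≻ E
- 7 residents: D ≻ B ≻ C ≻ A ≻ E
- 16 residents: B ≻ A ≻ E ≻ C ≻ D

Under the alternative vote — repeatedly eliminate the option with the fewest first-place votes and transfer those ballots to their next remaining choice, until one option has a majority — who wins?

B

Round 1: D 7, E 29, A 20, C 11, B 22. Eliminate D.
Round 2: E 29, A 20, C 11, B 29. Eliminate C.
Round 3: E 29, A 20, B 40. Eliminate A.
Round 4: E 29, B 60. B has a majority.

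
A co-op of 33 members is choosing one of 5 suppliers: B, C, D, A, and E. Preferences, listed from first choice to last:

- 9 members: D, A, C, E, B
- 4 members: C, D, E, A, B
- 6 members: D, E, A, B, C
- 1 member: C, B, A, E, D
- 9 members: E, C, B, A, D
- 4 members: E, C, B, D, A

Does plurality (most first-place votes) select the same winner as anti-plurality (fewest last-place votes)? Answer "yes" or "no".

no

Plurality — first-place votes: B 0, C 5, D 15, A 0, E 13. Winner: D.
Anti-plurality — last-place votes: B 13, C 6, D 10, A 4, E 0. Winner: E.
The two methods disagree.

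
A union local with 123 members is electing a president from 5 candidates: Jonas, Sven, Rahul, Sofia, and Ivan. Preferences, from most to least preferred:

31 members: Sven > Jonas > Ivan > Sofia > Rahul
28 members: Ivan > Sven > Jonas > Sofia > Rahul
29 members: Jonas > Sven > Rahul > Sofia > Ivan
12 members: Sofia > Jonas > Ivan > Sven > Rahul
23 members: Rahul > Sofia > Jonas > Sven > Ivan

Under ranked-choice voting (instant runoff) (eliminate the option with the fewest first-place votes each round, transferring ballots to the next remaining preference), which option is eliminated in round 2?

Rahul

Round 1: Jonas 29, Sven 31, Rahul 23, Sofia 12, Ivan 28. Eliminate Sofia.
Round 2: Jonas 41, Sven 31, Rahul 23, Ivan 28. Eliminate Rahul.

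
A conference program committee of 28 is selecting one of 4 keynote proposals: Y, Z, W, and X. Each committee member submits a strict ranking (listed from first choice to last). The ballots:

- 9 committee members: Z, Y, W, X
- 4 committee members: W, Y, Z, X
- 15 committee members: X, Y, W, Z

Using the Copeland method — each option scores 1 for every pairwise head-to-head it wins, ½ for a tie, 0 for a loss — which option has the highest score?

Y: beats Z and W; loses to X → score 2.
Z: loses to Y, W, and X → score 0.
W: beats Z; loses to Y and X → score 1.
X: beats Y, Z, and W → score 3.
X has the best pairwise record.

X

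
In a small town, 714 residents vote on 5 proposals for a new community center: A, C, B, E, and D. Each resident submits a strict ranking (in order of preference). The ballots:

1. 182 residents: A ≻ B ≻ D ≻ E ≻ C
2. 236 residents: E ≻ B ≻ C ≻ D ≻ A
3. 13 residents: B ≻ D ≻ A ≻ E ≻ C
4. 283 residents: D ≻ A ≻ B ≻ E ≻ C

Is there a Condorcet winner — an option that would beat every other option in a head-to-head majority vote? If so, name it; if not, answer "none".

Checking pairwise contests:
D beats A 532–182.
A beats C 478–236.
A beats B 465–249.
A beats E 478–236.
B beats D 431–283.
Every option loses at least one head-to-head, so there is no Condorcet winner.

none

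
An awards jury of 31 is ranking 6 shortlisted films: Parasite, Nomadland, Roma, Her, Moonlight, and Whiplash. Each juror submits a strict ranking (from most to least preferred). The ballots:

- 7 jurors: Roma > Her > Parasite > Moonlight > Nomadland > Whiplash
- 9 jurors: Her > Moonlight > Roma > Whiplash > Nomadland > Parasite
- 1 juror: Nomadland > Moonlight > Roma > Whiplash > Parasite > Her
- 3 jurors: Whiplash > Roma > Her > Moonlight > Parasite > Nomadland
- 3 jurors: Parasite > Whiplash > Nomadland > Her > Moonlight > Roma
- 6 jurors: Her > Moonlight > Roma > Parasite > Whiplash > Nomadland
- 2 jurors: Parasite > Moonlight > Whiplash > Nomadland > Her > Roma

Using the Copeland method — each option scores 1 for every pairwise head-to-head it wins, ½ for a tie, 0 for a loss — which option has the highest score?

Parasite: beats Nomadland and Whiplash; loses to Roma, Her, and Moonlight → score 2.
Nomadland: loses to Parasite, Roma, Her, Moonlight, and Whiplash → score 0.
Roma: beats Parasite, Nomadland, and Whiplash; loses to Her and Moonlight → score 3.
Her: beats Parasite, Nomadland, Roma, Moonlight, and Whiplash → score 5.
Moonlight: beats Parasite, Nomadland, Roma, and Whiplash; loses to Her → score 4.
Whiplash: beats Nomadland; loses to Parasite, Roma, Her, and Moonlight → score 1.
Her has the best pairwise record.

Her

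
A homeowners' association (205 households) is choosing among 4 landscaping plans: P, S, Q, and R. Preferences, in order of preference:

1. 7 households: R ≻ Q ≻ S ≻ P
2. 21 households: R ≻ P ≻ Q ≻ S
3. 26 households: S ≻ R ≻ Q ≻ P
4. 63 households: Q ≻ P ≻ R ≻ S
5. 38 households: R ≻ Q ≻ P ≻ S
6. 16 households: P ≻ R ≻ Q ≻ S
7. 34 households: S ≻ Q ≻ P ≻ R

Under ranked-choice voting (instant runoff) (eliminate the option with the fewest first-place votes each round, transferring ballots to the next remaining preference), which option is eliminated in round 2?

S

Round 1: P 16, S 60, Q 63, R 66. Eliminate P.
Round 2: S 60, Q 63, R 82. Eliminate S.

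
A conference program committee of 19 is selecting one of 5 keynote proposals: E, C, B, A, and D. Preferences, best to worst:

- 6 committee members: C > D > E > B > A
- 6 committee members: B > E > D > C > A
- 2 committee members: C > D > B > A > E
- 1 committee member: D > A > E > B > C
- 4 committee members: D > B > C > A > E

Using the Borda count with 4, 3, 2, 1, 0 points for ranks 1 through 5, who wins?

E: 6·2 + 6·3 + 2·0 + 1·2 + 4·0 = 32
C: 6·4 + 6·1 + 2·4 + 1·0 + 4·2 = 46
B: 6·1 + 6·4 + 2·2 + 1·1 + 4·3 = 47
A: 6·0 + 6·0 + 2·1 + 1·3 + 4·1 = 9
D: 6·3 + 6·2 + 2·3 + 1·4 + 4·4 = 56
D has the highest Borda score (56).

D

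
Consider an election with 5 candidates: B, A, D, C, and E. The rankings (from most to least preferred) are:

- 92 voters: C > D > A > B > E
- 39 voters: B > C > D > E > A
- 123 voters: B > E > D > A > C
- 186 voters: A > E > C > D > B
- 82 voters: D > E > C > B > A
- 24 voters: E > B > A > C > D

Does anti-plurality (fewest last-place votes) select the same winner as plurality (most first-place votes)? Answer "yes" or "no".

Anti-plurality — last-place votes: B 186, A 121, D 24, C 123, E 92. Winner: D.
Plurality — first-place votes: B 162, A 186, D 82, C 92, E 24. Winner: A.
The two methods disagree.

no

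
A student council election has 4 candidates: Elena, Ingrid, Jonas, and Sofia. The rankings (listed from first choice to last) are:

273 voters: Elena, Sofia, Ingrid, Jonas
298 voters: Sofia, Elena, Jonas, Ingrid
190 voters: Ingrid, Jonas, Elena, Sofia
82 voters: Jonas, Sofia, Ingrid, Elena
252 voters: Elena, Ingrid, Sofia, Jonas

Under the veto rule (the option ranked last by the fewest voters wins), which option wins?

Elena

Last-place votes: Elena 82, Ingrid 298, Jonas 525, Sofia 190.
Elena is ranked last by the fewest voters, so Elena wins.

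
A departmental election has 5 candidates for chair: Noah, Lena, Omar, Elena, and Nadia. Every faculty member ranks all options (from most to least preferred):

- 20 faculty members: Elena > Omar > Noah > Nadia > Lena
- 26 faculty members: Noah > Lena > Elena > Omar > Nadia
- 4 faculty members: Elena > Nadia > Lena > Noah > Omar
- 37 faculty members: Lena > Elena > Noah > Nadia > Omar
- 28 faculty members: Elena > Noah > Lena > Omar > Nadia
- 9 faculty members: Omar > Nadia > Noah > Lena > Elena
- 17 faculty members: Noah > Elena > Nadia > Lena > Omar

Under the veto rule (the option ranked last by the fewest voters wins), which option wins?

Noah

Last-place votes: Noah 0, Lena 20, Omar 58, Elena 9, Nadia 54.
Noah is ranked last by the fewest voters, so Noah wins.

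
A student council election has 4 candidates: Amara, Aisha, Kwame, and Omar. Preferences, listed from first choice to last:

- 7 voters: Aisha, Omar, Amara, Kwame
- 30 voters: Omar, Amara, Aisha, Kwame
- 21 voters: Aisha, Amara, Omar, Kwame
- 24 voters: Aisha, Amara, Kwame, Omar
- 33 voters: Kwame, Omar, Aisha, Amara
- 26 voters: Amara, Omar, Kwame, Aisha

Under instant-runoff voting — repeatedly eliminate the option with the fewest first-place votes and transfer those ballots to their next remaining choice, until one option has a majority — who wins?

Omar

Round 1: Amara 26, Aisha 52, Kwame 33, Omar 30. Eliminate Amara.
Round 2: Aisha 52, Kwame 33, Omar 56. Eliminate Kwame.
Round 3: Aisha 52, Omar 89. Omar has a majority.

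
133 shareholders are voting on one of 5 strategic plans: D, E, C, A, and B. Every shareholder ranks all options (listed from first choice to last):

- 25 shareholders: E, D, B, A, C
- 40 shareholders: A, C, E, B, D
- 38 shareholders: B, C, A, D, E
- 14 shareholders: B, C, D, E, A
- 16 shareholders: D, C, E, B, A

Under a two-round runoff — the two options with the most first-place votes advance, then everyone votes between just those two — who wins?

B

Round 1 first-place votes: D 16, E 25, C 0, A 40, B 52.
B and A advance.
Runoff: B is preferred to A by 93 voters; A by 40.
B wins the runoff.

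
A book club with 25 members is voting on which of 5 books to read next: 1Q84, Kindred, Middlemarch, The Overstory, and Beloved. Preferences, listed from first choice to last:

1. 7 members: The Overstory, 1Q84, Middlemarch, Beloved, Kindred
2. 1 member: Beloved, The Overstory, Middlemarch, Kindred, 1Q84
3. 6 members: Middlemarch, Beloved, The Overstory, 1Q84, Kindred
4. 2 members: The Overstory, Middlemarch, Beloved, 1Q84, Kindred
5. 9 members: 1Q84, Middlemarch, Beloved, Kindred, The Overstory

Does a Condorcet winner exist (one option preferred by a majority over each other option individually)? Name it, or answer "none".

Checking pairwise contests:
The Overstory beats 1Q84 16–9.
1Q84 beats Kindred 24–1.
1Q84 beats Middlemarch 16–9.
Middlemarch beats The Overstory 15–10.
1Q84 beats Beloved 16–9.
Every option loses at least one head-to-head, so there is no Condorcet winner.

none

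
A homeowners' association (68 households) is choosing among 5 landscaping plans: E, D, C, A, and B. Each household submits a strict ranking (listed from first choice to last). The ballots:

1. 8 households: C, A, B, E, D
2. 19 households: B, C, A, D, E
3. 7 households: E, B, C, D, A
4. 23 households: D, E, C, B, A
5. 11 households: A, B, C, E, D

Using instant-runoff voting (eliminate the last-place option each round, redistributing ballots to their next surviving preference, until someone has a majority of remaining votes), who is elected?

B

Round 1: E 7, D 23, C 8, A 11, B 19. Eliminate E.
Round 2: D 23, C 8, A 11, B 26. Eliminate C.
Round 3: D 23, A 19, B 26. Eliminate A.
Round 4: D 23, B 45. B has a majority.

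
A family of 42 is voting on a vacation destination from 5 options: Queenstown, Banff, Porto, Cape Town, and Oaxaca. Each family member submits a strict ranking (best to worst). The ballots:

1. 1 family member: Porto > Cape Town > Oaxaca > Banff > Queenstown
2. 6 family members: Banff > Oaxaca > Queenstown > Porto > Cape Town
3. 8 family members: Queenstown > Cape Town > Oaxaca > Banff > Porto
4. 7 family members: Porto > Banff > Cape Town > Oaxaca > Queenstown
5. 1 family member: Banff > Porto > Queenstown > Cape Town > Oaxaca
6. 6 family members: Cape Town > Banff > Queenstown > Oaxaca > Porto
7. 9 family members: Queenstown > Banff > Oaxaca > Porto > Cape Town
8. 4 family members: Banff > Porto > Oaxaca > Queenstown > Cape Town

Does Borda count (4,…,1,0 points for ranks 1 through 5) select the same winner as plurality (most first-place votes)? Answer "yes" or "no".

Borda — scores: Queenstown 98, Banff 119, Porto 62, Cape Town 66, Oaxaca 75. Winner: Banff.
Plurality — first-place votes: Queenstown 17, Banff 11, Porto 8, Cape Town 6, Oaxaca 0. Winner: Queenstown.
The two methods disagree.

no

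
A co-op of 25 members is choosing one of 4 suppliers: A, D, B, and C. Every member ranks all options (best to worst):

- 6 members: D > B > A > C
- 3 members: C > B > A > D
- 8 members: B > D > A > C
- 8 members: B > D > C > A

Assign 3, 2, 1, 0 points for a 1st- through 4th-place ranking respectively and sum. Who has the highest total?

A: 6·1 + 3·1 + 8·1 + 8·0 = 17
D: 6·3 + 3·0 + 8·2 + 8·2 = 50
B: 6·2 + 3·2 + 8·3 + 8·3 = 66
C: 6·0 + 3·3 + 8·0 + 8·1 = 17
B has the highest Borda score (66).

B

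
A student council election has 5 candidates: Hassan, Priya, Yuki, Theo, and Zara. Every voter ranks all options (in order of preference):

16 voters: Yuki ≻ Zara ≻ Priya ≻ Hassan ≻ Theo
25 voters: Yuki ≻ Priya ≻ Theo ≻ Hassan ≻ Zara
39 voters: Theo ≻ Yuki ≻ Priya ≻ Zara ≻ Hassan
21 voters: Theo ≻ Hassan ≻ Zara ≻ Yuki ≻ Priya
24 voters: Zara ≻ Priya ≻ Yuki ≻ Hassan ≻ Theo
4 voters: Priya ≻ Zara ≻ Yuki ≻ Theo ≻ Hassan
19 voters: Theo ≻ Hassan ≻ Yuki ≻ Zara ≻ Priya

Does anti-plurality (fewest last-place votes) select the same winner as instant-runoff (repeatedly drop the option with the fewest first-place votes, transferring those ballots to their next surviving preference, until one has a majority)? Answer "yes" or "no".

no

Anti-plurality — last-place votes: Hassan 43, Priya 40, Yuki 0, Theo 40, Zara 25. Winner: Yuki.
Instant-runoff — R1 Hassan 0, Priya 4, Yuki 41, Theo 79, Zara 24 (Theo winner). Winner: Theo.
The two methods disagree.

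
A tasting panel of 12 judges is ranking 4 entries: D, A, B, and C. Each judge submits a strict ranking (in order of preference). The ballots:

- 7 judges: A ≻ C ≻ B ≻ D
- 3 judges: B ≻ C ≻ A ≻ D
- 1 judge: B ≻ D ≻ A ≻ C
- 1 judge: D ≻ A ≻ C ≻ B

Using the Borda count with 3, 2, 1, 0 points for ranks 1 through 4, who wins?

D: 7·0 + 3·0 + 1·2 + 1·3 = 5
A: 7·3 + 3·1 + 1·1 + 1·2 = 27
B: 7·1 + 3·3 + 1·3 + 1·0 = 19
C: 7·2 + 3·2 + 1·0 + 1·1 = 21
A has the highest Borda score (27).

A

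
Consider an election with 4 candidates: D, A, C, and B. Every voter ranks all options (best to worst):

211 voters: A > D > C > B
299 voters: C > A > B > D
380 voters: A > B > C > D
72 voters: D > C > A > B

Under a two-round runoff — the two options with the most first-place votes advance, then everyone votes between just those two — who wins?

Round 1 first-place votes: D 72, A 591, C 299, B 0.
A and C advance.
Runoff: A is preferred to C by 591 voters; C by 371.
A wins the runoff.

A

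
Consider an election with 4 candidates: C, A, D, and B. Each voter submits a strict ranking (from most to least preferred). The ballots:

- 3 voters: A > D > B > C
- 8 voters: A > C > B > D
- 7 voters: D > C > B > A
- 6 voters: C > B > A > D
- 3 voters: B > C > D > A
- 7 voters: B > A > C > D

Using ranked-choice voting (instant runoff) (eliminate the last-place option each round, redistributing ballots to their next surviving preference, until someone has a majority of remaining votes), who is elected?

B

Round 1: C 6, A 11, D 7, B 10. Eliminate C.
Round 2: A 11, D 7, B 16. Eliminate D.
Round 3: A 11, B 23. B has a majority.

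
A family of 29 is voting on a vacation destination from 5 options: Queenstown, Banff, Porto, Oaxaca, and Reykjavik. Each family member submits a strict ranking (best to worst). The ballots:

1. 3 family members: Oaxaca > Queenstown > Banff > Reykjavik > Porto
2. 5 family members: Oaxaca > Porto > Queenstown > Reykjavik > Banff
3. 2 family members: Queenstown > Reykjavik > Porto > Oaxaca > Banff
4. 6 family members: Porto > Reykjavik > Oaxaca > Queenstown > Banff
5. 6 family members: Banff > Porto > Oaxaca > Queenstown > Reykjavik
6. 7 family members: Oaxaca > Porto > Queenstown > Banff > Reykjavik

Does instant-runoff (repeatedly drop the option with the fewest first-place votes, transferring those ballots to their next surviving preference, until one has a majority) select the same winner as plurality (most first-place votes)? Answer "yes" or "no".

Instant-runoff — R1 Queenstown 2, Banff 6, Porto 6, Oaxaca 15, Reykjavik 0 (Oaxaca winner). Winner: Oaxaca.
Plurality — first-place votes: Queenstown 2, Banff 6, Porto 6, Oaxaca 15, Reykjavik 0. Winner: Oaxaca.
The two methods agree.

yes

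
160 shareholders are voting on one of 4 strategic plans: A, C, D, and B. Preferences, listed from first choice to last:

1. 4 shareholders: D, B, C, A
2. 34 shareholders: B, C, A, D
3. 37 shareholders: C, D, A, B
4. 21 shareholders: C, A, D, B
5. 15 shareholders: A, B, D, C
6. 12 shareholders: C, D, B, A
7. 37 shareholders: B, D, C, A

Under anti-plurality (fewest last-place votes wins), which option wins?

C

Last-place votes: A 53, C 15, D 34, B 58.
C is ranked last by the fewest voters, so C wins.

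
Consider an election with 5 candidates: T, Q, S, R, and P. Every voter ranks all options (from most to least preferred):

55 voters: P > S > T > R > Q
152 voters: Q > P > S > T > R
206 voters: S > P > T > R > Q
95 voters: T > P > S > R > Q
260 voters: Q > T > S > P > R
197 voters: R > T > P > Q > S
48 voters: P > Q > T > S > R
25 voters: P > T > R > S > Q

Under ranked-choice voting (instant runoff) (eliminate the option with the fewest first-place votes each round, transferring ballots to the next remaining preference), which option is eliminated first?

T

Round 1: T 95, Q 412, S 206, R 197, P 128. Eliminate T.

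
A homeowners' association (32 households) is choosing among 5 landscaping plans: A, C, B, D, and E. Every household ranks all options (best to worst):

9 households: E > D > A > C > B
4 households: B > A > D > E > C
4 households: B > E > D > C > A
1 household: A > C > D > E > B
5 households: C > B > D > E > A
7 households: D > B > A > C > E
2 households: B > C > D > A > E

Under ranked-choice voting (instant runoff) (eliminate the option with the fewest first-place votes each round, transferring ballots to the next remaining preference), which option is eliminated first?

A

Round 1: A 1, C 5, B 10, D 7, E 9. Eliminate A.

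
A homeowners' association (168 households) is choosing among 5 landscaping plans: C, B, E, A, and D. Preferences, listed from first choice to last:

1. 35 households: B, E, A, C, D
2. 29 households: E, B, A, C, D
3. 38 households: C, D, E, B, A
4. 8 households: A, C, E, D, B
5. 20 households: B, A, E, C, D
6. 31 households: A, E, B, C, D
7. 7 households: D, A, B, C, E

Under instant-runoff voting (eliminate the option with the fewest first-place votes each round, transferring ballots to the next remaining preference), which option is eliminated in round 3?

C

Round 1: C 38, B 55, E 29, A 39, D 7. Eliminate D.
Round 2: C 38, B 55, E 29, A 46. Eliminate E.
Round 3: C 38, B 84, A 46. Eliminate C.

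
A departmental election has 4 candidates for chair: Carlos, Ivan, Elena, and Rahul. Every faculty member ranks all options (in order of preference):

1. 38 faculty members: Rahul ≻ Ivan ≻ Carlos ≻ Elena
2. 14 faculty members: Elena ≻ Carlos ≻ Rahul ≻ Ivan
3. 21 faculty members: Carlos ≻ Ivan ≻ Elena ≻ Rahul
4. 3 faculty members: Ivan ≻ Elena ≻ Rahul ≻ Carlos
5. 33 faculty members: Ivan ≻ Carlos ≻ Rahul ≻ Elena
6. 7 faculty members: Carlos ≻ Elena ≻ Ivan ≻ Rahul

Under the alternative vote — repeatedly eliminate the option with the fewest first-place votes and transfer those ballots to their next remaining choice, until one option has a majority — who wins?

Round 1: Carlos 28, Ivan 36, Elena 14, Rahul 38. Eliminate Elena.
Round 2: Carlos 42, Ivan 36, Rahul 38. Eliminate Ivan.
Round 3: Carlos 75, Rahul 41. Carlos has a majority.

Carlos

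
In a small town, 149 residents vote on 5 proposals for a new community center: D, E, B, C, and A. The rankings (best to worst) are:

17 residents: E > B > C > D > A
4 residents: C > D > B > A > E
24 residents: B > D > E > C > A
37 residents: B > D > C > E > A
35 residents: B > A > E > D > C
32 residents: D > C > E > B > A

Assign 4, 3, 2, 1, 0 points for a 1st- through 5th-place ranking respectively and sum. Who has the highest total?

D: 17·1 + 4·3 + 24·3 + 37·3 + 35·1 + 32·4 = 375
E: 17·4 + 4·0 + 24·2 + 37·1 + 35·2 + 32·2 = 287
B: 17·3 + 4·2 + 24·4 + 37·4 + 35·4 + 32·1 = 475
C: 17·2 + 4·4 + 24·1 + 37·2 + 35·0 + 32·3 = 244
A: 17·0 + 4·1 + 24·0 + 37·0 + 35·3 + 32·0 = 109
B has the highest Borda score (475).

B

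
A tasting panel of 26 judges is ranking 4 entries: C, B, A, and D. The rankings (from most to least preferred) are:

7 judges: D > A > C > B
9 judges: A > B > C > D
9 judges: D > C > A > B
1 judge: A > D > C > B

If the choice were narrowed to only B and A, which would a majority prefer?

A

Voters preferring B to A: 0; preferring A to B: 26.
A wins the head-to-head.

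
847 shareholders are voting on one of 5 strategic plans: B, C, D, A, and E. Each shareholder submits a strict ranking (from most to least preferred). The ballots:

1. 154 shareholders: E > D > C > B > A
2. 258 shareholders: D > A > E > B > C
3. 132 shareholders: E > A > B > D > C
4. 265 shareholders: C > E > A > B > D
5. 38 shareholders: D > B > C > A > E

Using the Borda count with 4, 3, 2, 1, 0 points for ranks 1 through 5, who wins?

B: 154·1 + 258·1 + 132·2 + 265·1 + 38·3 = 1055
C: 154·2 + 258·0 + 132·0 + 265·4 + 38·2 = 1444
D: 154·3 + 258·4 + 132·1 + 265·0 + 38·4 = 1778
A: 154·0 + 258·3 + 132·3 + 265·2 + 38·1 = 1738
E: 154·4 + 258·2 + 132·4 + 265·3 + 38·0 = 2455
E has the highest Borda score (2455).

E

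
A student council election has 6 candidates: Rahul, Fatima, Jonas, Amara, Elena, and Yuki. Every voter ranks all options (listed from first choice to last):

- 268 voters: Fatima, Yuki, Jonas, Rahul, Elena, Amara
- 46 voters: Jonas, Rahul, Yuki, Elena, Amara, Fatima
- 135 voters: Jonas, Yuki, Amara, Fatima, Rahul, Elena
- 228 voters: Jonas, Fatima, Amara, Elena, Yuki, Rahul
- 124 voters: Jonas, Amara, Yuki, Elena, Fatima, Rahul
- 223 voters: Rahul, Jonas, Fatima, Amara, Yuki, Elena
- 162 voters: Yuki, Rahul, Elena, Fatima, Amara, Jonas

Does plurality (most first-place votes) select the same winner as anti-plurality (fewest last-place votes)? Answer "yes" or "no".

Plurality — first-place votes: Rahul 223, Fatima 268, Jonas 533, Amara 0, Elena 0, Yuki 162. Winner: Jonas.
Anti-plurality — last-place votes: Rahul 352, Fatima 46, Jonas 162, Amara 268, Elena 358, Yuki 0. Winner: Yuki.
The two methods disagree.

no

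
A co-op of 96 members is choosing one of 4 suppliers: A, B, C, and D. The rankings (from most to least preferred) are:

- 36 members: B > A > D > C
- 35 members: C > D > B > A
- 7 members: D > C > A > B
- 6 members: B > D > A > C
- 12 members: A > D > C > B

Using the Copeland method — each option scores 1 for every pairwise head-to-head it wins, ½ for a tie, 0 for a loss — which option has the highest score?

D

A: beats C; ties D; loses to B → score 1.5.
B: beats A; loses to C and D → score 1.
C: beats B; loses to A and D → score 1.
D: beats B and C; ties A → score 2.5.
D has the best pairwise record.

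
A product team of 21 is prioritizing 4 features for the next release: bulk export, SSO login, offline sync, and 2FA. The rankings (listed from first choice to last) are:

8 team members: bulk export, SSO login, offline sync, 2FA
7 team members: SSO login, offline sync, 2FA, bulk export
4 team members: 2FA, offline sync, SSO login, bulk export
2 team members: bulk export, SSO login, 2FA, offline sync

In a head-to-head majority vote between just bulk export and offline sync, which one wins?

offline sync

Voters preferring bulk export to offline sync: 10; preferring offline sync to bulk export: 11.
offline sync wins the head-to-head.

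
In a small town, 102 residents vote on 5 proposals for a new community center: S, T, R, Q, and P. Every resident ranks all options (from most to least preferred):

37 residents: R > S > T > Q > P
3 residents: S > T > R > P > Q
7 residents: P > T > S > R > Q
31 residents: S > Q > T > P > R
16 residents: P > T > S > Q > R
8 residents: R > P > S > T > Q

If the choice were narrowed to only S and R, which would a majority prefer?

S

Voters preferring S to R: 57; preferring R to S: 45.
S wins the head-to-head.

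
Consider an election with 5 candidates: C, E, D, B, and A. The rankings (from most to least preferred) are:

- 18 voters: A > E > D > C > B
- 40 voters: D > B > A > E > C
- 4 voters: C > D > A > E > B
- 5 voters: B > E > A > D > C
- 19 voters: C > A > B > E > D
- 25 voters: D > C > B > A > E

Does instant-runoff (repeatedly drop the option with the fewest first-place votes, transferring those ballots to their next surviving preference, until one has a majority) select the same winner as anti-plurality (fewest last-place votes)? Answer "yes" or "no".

Instant-runoff — R1 C 23, E 0, D 65, B 5, A 18 (D winner). Winner: D.
Anti-plurality — last-place votes: C 45, E 25, D 19, B 22, A 0. Winner: A.
The two methods disagree.

no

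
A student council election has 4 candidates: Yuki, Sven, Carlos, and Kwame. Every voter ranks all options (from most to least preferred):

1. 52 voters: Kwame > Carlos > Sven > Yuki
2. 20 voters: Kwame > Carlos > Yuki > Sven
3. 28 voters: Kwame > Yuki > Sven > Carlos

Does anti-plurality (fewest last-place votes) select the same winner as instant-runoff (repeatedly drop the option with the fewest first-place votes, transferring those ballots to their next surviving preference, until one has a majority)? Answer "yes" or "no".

yes

Anti-plurality — last-place votes: Yuki 52, Sven 20, Carlos 28, Kwame 0. Winner: Kwame.
Instant-runoff — R1 Yuki 0, Sven 0, Carlos 0, Kwame 100 (Kwame winner). Winner: Kwame.
The two methods agree.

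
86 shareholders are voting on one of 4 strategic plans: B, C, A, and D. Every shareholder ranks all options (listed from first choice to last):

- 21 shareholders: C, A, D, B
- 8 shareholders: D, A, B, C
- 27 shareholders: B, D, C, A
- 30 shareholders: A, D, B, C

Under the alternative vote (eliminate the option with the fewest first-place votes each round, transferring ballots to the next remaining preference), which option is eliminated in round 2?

Round 1: B 27, C 21, A 30, D 8. Eliminate D.
Round 2: B 27, C 21, A 38. Eliminate C.

C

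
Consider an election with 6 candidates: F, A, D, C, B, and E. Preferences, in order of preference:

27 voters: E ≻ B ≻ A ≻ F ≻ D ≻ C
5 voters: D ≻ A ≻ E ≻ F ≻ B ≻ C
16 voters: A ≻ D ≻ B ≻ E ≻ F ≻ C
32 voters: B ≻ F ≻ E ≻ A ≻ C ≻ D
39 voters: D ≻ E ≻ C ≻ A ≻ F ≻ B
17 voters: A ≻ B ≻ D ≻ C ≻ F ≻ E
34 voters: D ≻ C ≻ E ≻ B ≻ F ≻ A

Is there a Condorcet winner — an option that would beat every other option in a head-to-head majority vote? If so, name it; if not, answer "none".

none

Checking pairwise contests:
A beats F 104–66.
B beats A 93–77.
A beats D 92–78.
A beats C 97–73.
D beats B 94–76.
D beats E 111–59.
Every option loses at least one head-to-head, so there is no Condorcet winner.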